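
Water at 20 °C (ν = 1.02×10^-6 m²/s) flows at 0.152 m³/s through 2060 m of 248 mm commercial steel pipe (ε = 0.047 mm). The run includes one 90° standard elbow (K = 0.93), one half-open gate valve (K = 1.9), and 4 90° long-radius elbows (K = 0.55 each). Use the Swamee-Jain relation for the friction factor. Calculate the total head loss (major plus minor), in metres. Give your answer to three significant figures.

V = 4Q/(πD²) = 3.147 m/s; V²/2g = 0.5047 m
Re = 7.65×10^5, ε/D = 1.90×10^-4 → f = 0.01491 (Swamee-Jain)
Major: h_f = f(L/D)·V²/2g = 0.01491·8306·0.5047 = 62.49 m
Minor: ΣK = 5.03; h_m = ΣK·V²/2g = 2.538 m
Total H_L = 62.49 + 2.538 = 65.03 m

H_L ≈ 65.0 m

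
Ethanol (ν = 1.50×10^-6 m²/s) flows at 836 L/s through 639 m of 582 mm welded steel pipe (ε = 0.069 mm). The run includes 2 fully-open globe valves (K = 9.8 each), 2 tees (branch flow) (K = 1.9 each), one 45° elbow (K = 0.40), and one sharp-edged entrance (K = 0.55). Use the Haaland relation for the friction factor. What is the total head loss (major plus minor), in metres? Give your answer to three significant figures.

V = 4Q/(πD²) = 3.142 m/s; V²/2g = 0.5033 m
Re = 1.22×10^6, ε/D = 1.19×10^-4 → f = 0.01341 (Haaland)
Major: h_f = f(L/D)·V²/2g = 0.01341·1098·0.5033 = 7.409 m
Minor: ΣK = 24.4; h_m = ΣK·V²/2g = 12.26 m
Total H_L = 7.409 + 12.26 = 19.66 m

H_L ≈ 19.7 m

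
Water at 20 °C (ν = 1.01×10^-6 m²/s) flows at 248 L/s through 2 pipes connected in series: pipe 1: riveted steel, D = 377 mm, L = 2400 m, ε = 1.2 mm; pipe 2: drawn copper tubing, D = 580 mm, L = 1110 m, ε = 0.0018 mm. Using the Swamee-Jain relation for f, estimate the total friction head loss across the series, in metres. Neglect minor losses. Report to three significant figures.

H ≈ 44.1 m

Pipe 1: V = 2.222 m/s, Re = 8.29×10^5, ε/D = 0.00318, f = 0.02684, h_1 = f(L/D)V²/2g = 42.99 m
Pipe 2: V = 0.9387 m/s, Re = 5.39×10^5, ε/D = 3.10×10^-6, f = 0.01297, h_2 = f(L/D)V²/2g = 1.115 m
Series → Q common, losses add: H = Σh = 44.10 m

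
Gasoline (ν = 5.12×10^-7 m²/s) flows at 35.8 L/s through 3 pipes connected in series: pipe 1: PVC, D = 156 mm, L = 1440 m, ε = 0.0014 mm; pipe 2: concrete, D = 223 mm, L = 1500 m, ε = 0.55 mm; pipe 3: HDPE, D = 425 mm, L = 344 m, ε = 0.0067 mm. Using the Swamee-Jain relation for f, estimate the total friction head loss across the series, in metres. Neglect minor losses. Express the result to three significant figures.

H ≈ 28.7 m

Pipe 1: V = 1.873 m/s, Re = 5.71×10^5, ε/D = 8.97×10^-6, f = 0.01294, h_1 = f(L/D)V²/2g = 21.36 m
Pipe 2: V = 0.9166 m/s, Re = 3.99×10^5, ε/D = 0.00247, f = 0.02530, h_2 = f(L/D)V²/2g = 7.288 m
Pipe 3: V = 0.2524 m/s, Re = 2.09×10^5, ε/D = 1.58×10^-5, f = 0.01554, h_3 = f(L/D)V²/2g = 0.04083 m
Series → Q common, losses add: H = Σh = 28.69 m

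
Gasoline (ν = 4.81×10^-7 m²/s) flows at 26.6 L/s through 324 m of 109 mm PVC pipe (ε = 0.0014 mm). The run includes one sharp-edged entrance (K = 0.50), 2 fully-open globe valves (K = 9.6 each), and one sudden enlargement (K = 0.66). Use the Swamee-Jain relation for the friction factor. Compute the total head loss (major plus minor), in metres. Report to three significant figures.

V = 4Q/(πD²) = 2.851 m/s; V²/2g = 0.4142 m
Re = 6.46×10^5, ε/D = 1.28×10^-5 → f = 0.01275 (Swamee-Jain)
Major: h_f = f(L/D)·V²/2g = 0.01275·2972·0.4142 = 15.70 m
Minor: ΣK = 20.4; h_m = ΣK·V²/2g = 8.432 m
Total H_L = 15.70 + 8.432 = 24.13 m

H_L ≈ 24.1 m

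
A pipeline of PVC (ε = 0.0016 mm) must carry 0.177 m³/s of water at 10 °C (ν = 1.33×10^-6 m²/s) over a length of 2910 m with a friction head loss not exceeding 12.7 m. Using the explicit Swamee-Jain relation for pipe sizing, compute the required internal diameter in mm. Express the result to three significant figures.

D ≈ 386 mm

Swamee-Jain (Type III): D = 0.66·[ε^1.25·(LQ²/(gh_f))^4.75 + ν·Q^9.4·(L/(gh_f))^5.2]^0.04
LQ²/(gh_f) = 0.7318; L/(gh_f) = 23.36
Term 1 = ε^1.25·(…)^4.75 = 1.29×10^-8; Term 2 = ν·Q^9.4·(…)^5.2 = 1.48×10^-6
D = 0.66·(1.29×10^-8 + 1.48×10^-6)^0.04 = 0.3859 m = 386 mm
Check: V = 1.51 m/s, Re = 4.39×10^5, f = 0.01346, h_f = 11.8 m ≈ 12.7 m ✓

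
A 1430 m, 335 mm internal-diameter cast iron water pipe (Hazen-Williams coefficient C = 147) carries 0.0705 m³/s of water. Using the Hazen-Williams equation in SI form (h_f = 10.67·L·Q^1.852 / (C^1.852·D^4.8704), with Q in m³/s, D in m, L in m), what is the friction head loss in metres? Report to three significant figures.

h_f ≈ 2.24 m

h_f = 10.67·1430·0.0705^1.852 / (147^1.852·0.335^4.8704) = 2.237 m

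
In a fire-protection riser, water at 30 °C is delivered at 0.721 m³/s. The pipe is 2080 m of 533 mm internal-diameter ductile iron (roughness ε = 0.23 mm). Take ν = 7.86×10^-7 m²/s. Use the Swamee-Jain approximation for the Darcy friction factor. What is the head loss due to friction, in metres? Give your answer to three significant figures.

V = 4Q/(πD²) = 4·0.721/(π·0.533²) = 3.231 m/s
Re = VD/ν = 3.231·0.533/7.86×10^-7 = 2.19×10^6 → turbulent
ε/D = 0.23/533 = 4.32×10^-4
Swamee-Jain: f = 0.01649
h_f = f(L/D)V²/(2g) = 0.01649·(2080/0.533)·3.231²/(2·9.81) = 34.26 m

h_f ≈ 34.3 m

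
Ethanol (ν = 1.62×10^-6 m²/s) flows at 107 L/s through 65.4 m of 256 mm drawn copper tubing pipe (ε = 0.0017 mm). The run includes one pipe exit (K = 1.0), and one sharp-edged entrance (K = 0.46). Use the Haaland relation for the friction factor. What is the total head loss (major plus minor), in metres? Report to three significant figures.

V = 4Q/(πD²) = 2.079 m/s; V²/2g = 0.2203 m
Re = 3.29×10^5, ε/D = 6.64×10^-6 → f = 0.01416 (Haaland)
Major: h_f = f(L/D)·V²/2g = 0.01416·255.5·0.2203 = 0.7966 m
Minor: ΣK = 1.46; h_m = ΣK·V²/2g = 0.3216 m
Total H_L = 0.7966 + 0.3216 = 1.118 m

H_L ≈ 1.12 m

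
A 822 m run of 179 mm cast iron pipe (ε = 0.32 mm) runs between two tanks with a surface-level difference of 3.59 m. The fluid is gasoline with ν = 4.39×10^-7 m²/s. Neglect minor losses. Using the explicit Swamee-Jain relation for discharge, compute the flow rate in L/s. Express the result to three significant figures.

Q ≈ 20.4 L/s

Swamee-Jain (Type II): Q = -0.965·√(gD⁵h_f/L)·ln[ε/(3.7D) + √(3.17ν²L/(gD³h_f))]
√(gD⁵h_f/L) = √(9.81·0.179⁵·3.59/822) = 0.002806
ε/(3.7D) = 4.83×10^-4; √(3.17ν²L/(gD³h_f)) = 4.99×10^-5
Q = -0.965·0.002806·ln(5.330×10^-4) = 0.02041 m³/s
Check: V = 0.811 m/s, Re = 3.31×10^5, f = 0.02347, h_f = 3.61 m ≈ 3.59 m ✓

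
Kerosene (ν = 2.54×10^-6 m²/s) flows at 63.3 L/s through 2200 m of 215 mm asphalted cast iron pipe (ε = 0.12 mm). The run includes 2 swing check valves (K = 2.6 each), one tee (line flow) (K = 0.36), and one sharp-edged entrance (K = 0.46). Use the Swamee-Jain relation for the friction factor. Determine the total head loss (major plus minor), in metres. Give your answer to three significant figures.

V = 4Q/(πD²) = 1.744 m/s; V²/2g = 0.1549 m
Re = 1.48×10^5, ε/D = 5.58×10^-4 → f = 0.01978 (Swamee-Jain)
Major: h_f = f(L/D)·V²/2g = 0.01978·10233·0.1549 = 31.37 m
Minor: ΣK = 6.02; h_m = ΣK·V²/2g = 0.9328 m
Total H_L = 31.37 + 0.9328 = 32.30 m

H_L ≈ 32.3 m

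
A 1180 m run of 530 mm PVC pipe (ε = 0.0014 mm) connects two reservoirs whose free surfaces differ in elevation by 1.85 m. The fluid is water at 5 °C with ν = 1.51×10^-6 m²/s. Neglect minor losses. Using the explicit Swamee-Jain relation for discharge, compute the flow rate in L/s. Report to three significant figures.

Q ≈ 239 L/s

Swamee-Jain (Type II): Q = -0.965·√(gD⁵h_f/L)·ln[ε/(3.7D) + √(3.17ν²L/(gD³h_f))]
√(gD⁵h_f/L) = √(9.81·0.530⁵·1.85/1180) = 0.02536
ε/(3.7D) = 7.14×10^-7; √(3.17ν²L/(gD³h_f)) = 5.62×10^-5
Q = -0.965·0.02536·ln(5.690×10^-5) = 0.2392 m³/s
Check: V = 1.08 m/s, Re = 3.81×10^5, f = 0.01379, h_f = 1.84 m ≈ 1.85 m ✓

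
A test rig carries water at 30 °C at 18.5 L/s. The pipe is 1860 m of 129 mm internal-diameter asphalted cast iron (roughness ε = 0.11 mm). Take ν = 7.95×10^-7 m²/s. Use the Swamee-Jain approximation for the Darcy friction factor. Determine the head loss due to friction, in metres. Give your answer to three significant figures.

h_f ≈ 30.1 m

V = 4Q/(πD²) = 4·0.0185/(π·0.129²) = 1.415 m/s
Re = VD/ν = 1.415·0.129/7.95×10^-7 = 2.30×10^5 → turbulent
ε/D = 0.11/129 = 8.53×10^-4
Swamee-Jain: f = 0.02041
h_f = f(L/D)V²/(2g) = 0.02041·(1860/0.129)·1.415²/(2·9.81) = 30.05 m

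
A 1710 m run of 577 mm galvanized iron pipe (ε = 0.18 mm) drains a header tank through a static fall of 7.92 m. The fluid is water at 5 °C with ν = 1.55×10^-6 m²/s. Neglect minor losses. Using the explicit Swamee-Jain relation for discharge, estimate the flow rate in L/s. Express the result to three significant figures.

Q ≈ 472 L/s

Swamee-Jain (Type II): Q = -0.965·√(gD⁵h_f/L)·ln[ε/(3.7D) + √(3.17ν²L/(gD³h_f))]
√(gD⁵h_f/L) = √(9.81·0.577⁵·7.92/1710) = 0.05391
ε/(3.7D) = 8.43×10^-5; √(3.17ν²L/(gD³h_f)) = 2.95×10^-5
Q = -0.965·0.05391·ln(1.139×10^-4) = 0.4724 m³/s
Check: V = 1.81 m/s, Re = 6.72×10^5, f = 0.01617, h_f = 7.97 m ≈ 7.92 m ✓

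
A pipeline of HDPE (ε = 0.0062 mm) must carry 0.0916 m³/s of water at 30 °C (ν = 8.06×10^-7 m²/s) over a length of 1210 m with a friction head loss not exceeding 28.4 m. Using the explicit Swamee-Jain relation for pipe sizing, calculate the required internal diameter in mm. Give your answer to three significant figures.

D ≈ 209 mm

Swamee-Jain (Type III): D = 0.66·[ε^1.25·(LQ²/(gh_f))^4.75 + ν·Q^9.4·(L/(gh_f))^5.2]^0.04
LQ²/(gh_f) = 0.03644; L/(gh_f) = 4.343
Term 1 = ε^1.25·(…)^4.75 = 4.55×10^-14; Term 2 = ν·Q^9.4·(…)^5.2 = 2.92×10^-13
D = 0.66·(4.55×10^-14 + 2.92×10^-13)^0.04 = 0.2092 m = 209 mm
Check: V = 2.66 m/s, Re = 6.92×10^5, f = 0.01292, h_f = 27.0 m ≈ 28.4 m ✓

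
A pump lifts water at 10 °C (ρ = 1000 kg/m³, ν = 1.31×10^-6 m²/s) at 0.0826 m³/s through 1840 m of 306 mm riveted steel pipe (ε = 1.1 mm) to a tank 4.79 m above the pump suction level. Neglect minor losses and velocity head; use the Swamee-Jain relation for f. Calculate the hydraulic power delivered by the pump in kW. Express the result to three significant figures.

P_hyd ≈ 12.7 kW

V = 4Q/(πD²) = 1.123 m/s; Re = 2.62×10^5; ε/D = 0.00359; f = 0.02816
h_f = f(L/D)V²/2g = 10.89 m
Total head H = z + h_f = 4.79 + 10.89 = 15.68 m
P_hyd = ρgQH = 1000·9.81·0.0826·15.68 = 12.70 kW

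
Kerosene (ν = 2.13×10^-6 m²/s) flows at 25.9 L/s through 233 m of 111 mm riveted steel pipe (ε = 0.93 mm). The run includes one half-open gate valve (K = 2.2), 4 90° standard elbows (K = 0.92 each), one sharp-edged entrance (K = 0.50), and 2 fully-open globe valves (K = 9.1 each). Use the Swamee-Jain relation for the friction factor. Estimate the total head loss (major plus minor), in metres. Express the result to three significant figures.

V = 4Q/(πD²) = 2.676 m/s; V²/2g = 0.3651 m
Re = 1.39×10^5, ε/D = 0.00838 → f = 0.03642 (Swamee-Jain)
Major: h_f = f(L/D)·V²/2g = 0.03642·2099·0.3651 = 27.91 m
Minor: ΣK = 24.6; h_m = ΣK·V²/2g = 8.975 m
Total H_L = 27.91 + 8.975 = 36.89 m

H_L ≈ 36.9 m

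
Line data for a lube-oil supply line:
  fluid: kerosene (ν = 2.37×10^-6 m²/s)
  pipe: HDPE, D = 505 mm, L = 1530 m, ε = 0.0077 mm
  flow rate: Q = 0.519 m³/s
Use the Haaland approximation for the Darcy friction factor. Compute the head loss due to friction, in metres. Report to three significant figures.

h_f ≈ 13.5 m

V = 4Q/(πD²) = 4·0.519/(π·0.505²) = 2.591 m/s
Re = VD/ν = 2.591·0.505/2.37×10^-6 = 5.52×10^5 → turbulent
ε/D = 0.0077/505 = 1.52×10^-5
Haaland: f = 0.01302
h_f = f(L/D)V²/(2g) = 0.01302·(1530/0.505)·2.591²/(2·9.81) = 13.50 m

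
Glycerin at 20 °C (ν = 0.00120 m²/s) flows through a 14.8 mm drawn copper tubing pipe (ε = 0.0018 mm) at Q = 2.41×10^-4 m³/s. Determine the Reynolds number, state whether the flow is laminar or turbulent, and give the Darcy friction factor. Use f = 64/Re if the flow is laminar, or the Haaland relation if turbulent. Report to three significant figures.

V = 4Q/(πD²) = 1.401 m/s
Re = VD/ν = 1.401·0.0148/0.00120 = 17.3
Re < 2300 → laminar → f = 64/Re = 3.704

Re ≈ 17.3; laminar; f = 64/Re ≈ 3.70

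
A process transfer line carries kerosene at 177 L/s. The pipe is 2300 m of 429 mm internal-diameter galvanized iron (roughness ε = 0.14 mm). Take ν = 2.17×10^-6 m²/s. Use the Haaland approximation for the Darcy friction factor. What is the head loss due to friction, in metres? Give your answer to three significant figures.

h_f ≈ 7.10 m

V = 4Q/(πD²) = 4·0.177/(π·0.429²) = 1.225 m/s
Re = VD/ν = 1.225·0.429/2.17×10^-6 = 2.42×10^5 → turbulent
ε/D = 0.14/429 = 3.26×10^-4
Haaland: f = 0.01732
h_f = f(L/D)V²/(2g) = 0.01732·(2300/0.429)·1.225²/(2·9.81) = 7.097 m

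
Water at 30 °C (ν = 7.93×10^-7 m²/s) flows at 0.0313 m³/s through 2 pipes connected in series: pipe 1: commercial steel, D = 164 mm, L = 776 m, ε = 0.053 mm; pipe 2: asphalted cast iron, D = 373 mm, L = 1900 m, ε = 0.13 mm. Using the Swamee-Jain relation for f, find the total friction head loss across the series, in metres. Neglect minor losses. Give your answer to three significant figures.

H ≈ 9.51 m

Pipe 1: V = 1.482 m/s, Re = 3.06×10^5, ε/D = 3.23×10^-4, f = 0.01719, h_1 = f(L/D)V²/2g = 9.102 m
Pipe 2: V = 0.2864 m/s, Re = 1.35×10^5, ε/D = 3.49×10^-4, f = 0.01894, h_2 = f(L/D)V²/2g = 0.4036 m
Series → Q common, losses add: H = Σh = 9.505 m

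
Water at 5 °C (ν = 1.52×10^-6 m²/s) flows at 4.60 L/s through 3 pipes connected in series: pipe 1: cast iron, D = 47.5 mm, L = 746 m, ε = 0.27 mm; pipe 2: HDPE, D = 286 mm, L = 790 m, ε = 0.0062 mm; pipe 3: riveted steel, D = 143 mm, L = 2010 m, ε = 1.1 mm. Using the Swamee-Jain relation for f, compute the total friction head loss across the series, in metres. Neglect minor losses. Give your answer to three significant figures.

Pipe 1: V = 2.596 m/s, Re = 8.11×10^4, ε/D = 0.00568, f = 0.03292, h_1 = f(L/D)V²/2g = 177.6 m
Pipe 2: V = 0.07160 m/s, Re = 1.35×10^4, ε/D = 2.17×10^-5, f = 0.02862, h_2 = f(L/D)V²/2g = 0.02066 m
Pipe 3: V = 0.2864 m/s, Re = 2.69×10^4, ε/D = 0.00769, f = 0.03775, h_3 = f(L/D)V²/2g = 2.218 m
Series → Q common, losses add: H = Σh = 179.8 m

H ≈ 180 m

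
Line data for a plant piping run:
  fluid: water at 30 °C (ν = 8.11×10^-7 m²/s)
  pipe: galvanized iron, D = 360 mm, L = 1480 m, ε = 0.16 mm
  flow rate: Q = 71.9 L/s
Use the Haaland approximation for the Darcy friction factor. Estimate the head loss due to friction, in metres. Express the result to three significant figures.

h_f ≈ 1.85 m

V = 4Q/(πD²) = 4·0.0719/(π·0.360²) = 0.7064 m/s
Re = VD/ν = 0.7064·0.360/8.11×10^-7 = 3.14×10^5 → turbulent
ε/D = 0.16/360 = 4.44×10^-4
Haaland: f = 0.01769
h_f = f(L/D)V²/(2g) = 0.01769·(1480/0.360)·0.7064²/(2·9.81) = 1.849 m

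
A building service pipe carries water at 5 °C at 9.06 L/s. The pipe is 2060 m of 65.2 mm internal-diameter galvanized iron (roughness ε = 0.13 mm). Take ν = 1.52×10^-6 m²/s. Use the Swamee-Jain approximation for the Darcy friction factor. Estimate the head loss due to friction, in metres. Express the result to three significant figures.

h_f ≈ 298 m

V = 4Q/(πD²) = 4·0.00906/(π·0.0652²) = 2.714 m/s
Re = VD/ν = 2.714·0.0652/1.52×10^-6 = 1.16×10^5 → turbulent
ε/D = 0.13/65.2 = 0.00199
Swamee-Jain: f = 0.02509
h_f = f(L/D)V²/(2g) = 0.02509·(2060/0.0652)·2.714²/(2·9.81) = 297.5 m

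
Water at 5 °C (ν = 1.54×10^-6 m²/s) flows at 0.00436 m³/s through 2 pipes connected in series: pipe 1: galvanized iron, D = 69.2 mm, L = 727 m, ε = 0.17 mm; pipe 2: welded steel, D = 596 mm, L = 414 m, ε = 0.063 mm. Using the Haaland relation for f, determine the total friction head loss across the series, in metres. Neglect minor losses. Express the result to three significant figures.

H ≈ 19.6 m

Pipe 1: V = 1.159 m/s, Re = 5.21×10^4, ε/D = 0.00246, f = 0.02722, h_1 = f(L/D)V²/2g = 19.59 m
Pipe 2: V = 0.01563 m/s, Re = 6050, ε/D = 1.06×10^-4, f = 0.03572, h_2 = f(L/D)V²/2g = 3.089×10^-4 m
Series → Q common, losses add: H = Σh = 19.59 m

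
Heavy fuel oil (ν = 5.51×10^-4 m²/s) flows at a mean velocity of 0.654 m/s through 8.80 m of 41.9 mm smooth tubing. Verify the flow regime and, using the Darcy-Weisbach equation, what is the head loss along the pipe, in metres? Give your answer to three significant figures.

h_f ≈ 5.89 m

Re = VD/ν = 0.654·0.04190/5.51×10^-4 = 49.7 → laminar (Re < 2300)
f = 64/Re = 1.287
h_f = f(L/D)V²/(2g) = 1.287·(8.80/0.04190)·0.654²/(2·9.81) = 5.892 m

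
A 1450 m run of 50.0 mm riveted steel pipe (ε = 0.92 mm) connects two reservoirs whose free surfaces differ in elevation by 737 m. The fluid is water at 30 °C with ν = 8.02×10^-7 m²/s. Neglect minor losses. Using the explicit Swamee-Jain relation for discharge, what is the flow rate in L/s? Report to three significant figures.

Swamee-Jain (Type II): Q = -0.965·√(gD⁵h_f/L)·ln[ε/(3.7D) + √(3.17ν²L/(gD³h_f))]
√(gD⁵h_f/L) = √(9.81·0.0500⁵·737/1450) = 0.001248
ε/(3.7D) = 0.00497; √(3.17ν²L/(gD³h_f)) = 5.72×10^-5
Q = -0.965·0.001248·ln(0.005030) = 0.006375 m³/s
Check: V = 3.25 m/s, Re = 2.02×10^5, f = 0.04746, h_f = 740 m ≈ 737 m ✓

Q ≈ 6.38 L/s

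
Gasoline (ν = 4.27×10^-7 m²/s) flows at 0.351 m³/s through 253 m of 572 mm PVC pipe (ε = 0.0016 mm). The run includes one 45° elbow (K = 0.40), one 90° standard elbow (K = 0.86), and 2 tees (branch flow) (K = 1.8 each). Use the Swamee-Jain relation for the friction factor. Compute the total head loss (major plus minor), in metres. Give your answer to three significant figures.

H_L ≈ 0.909 m

V = 4Q/(πD²) = 1.366 m/s; V²/2g = 0.09509 m
Re = 1.83×10^6, ε/D = 2.80×10^-6 → f = 0.01061 (Swamee-Jain)
Major: h_f = f(L/D)·V²/2g = 0.01061·442.3·0.09509 = 0.4464 m
Minor: ΣK = 4.86; h_m = ΣK·V²/2g = 0.4622 m
Total H_L = 0.4464 + 0.4622 = 0.9086 m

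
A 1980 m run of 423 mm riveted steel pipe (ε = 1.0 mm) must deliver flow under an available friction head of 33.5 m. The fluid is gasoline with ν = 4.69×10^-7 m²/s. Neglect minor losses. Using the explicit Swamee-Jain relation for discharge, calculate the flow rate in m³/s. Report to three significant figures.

Swamee-Jain (Type II): Q = -0.965·√(gD⁵h_f/L)·ln[ε/(3.7D) + √(3.17ν²L/(gD³h_f))]
√(gD⁵h_f/L) = √(9.81·0.423⁵·33.5/1980) = 0.04741
ε/(3.7D) = 6.39×10^-4; √(3.17ν²L/(gD³h_f)) = 7.45×10^-6
Q = -0.965·0.04741·ln(6.464×10^-4) = 0.3360 m³/s
Check: V = 2.39 m/s, Re = 2.16×10^6, f = 0.02462, h_f = 33.6 m ≈ 33.5 m ✓

Q ≈ 0.336 m³/s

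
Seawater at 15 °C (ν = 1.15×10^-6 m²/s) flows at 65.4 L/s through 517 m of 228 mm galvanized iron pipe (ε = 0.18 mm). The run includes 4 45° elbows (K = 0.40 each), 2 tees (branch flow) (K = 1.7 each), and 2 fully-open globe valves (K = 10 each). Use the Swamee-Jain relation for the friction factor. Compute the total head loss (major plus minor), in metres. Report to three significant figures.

V = 4Q/(πD²) = 1.602 m/s; V²/2g = 0.1308 m
Re = 3.18×10^5, ε/D = 7.89×10^-4 → f = 0.01976 (Swamee-Jain)
Major: h_f = f(L/D)·V²/2g = 0.01976·2268·0.1308 = 5.861 m
Minor: ΣK = 25.0; h_m = ΣK·V²/2g = 3.269 m
Total H_L = 5.861 + 3.269 = 9.130 m

H_L ≈ 9.13 m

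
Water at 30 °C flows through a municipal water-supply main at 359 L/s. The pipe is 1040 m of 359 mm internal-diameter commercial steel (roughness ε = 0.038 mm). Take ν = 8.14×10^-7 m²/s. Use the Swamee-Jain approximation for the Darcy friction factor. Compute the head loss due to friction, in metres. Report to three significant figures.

V = 4Q/(πD²) = 4·0.359/(π·0.359²) = 3.547 m/s
Re = VD/ν = 3.547·0.359/8.14×10^-7 = 1.56×10^6 → turbulent
ε/D = 0.038/359 = 1.06×10^-4
Swamee-Jain: f = 0.01317
h_f = f(L/D)V²/(2g) = 0.01317·(1040/0.359)·3.547²/(2·9.81) = 24.45 m

h_f ≈ 24.5 m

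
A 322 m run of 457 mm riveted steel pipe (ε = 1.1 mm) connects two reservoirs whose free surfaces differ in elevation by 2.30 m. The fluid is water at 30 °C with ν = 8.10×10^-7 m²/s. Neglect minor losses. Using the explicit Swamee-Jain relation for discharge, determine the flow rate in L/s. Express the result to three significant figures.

Q ≈ 264 L/s

Swamee-Jain (Type II): Q = -0.965·√(gD⁵h_f/L)·ln[ε/(3.7D) + √(3.17ν²L/(gD³h_f))]
√(gD⁵h_f/L) = √(9.81·0.457⁵·2.30/322) = 0.03737
ε/(3.7D) = 6.51×10^-4; √(3.17ν²L/(gD³h_f)) = 1.76×10^-5
Q = -0.965·0.03737·ln(6.682×10^-4) = 0.2637 m³/s
Check: V = 1.61 m/s, Re = 9.07×10^5, f = 0.02487, h_f = 2.31 m ≈ 2.30 m ✓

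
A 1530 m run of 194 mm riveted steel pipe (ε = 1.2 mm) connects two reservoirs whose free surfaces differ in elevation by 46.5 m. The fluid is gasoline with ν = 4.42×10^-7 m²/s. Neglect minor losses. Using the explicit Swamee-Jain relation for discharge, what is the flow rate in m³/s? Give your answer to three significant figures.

Swamee-Jain (Type II): Q = -0.965·√(gD⁵h_f/L)·ln[ε/(3.7D) + √(3.17ν²L/(gD³h_f))]
√(gD⁵h_f/L) = √(9.81·0.194⁵·46.5/1530) = 0.009051
ε/(3.7D) = 0.00167; √(3.17ν²L/(gD³h_f)) = 1.69×10^-5
Q = -0.965·0.009051·ln(0.001689) = 0.05576 m³/s
Check: V = 1.89 m/s, Re = 8.28×10^5, f = 0.03259, h_f = 46.6 m ≈ 46.5 m ✓

Q ≈ 0.0558 m³/s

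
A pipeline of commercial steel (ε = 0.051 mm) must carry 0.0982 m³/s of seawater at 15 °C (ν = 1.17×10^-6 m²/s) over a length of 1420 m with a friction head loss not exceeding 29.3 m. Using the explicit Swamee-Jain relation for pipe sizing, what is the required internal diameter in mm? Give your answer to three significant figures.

Swamee-Jain (Type III): D = 0.66·[ε^1.25·(LQ²/(gh_f))^4.75 + ν·Q^9.4·(L/(gh_f))^5.2]^0.04
LQ²/(gh_f) = 0.04764; L/(gh_f) = 4.940
Term 1 = ε^1.25·(…)^4.75 = 2.26×10^-12; Term 2 = ν·Q^9.4·(…)^5.2 = 1.59×10^-12
D = 0.66·(2.26×10^-12 + 1.59×10^-12)^0.04 = 0.2307 m = 231 mm
Check: V = 2.35 m/s, Re = 4.63×10^5, f = 0.01581, h_f = 27.4 m ≈ 29.3 m ✓

D ≈ 231 mm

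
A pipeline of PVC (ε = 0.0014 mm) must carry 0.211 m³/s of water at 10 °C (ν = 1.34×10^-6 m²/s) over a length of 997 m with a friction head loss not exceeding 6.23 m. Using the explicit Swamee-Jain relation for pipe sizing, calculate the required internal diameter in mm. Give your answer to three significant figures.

Swamee-Jain (Type III): D = 0.66·[ε^1.25·(LQ²/(gh_f))^4.75 + ν·Q^9.4·(L/(gh_f))^5.2]^0.04
LQ²/(gh_f) = 0.7263; L/(gh_f) = 16.31
Term 1 = ε^1.25·(…)^4.75 = 1.05×10^-8; Term 2 = ν·Q^9.4·(…)^5.2 = 1.20×10^-6
D = 0.66·(1.05×10^-8 + 1.20×10^-6)^0.04 = 0.3828 m = 383 mm
Check: V = 1.83 m/s, Re = 5.24×10^5, f = 0.01304, h_f = 5.82 m ≈ 6.23 m ✓

D ≈ 383 mm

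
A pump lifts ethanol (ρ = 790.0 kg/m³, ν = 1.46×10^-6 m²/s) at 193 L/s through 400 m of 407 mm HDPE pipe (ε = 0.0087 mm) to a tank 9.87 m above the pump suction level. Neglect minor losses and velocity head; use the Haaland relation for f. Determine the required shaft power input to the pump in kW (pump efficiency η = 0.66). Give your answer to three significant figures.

V = 4Q/(πD²) = 1.483 m/s; Re = 4.14×10^5; ε/D = 2.14×10^-5; f = 0.01374
h_f = f(L/D)V²/2g = 1.515 m
Total head H = z + h_f = 9.87 + 1.515 = 11.38 m
P_hyd = ρgQH = 790.0·9.81·0.193·11.38 = 17.03 kW
P_shaft = P_hyd/η = 17.03/0.66 = 25.80 kW

P_shaft ≈ 25.8 kW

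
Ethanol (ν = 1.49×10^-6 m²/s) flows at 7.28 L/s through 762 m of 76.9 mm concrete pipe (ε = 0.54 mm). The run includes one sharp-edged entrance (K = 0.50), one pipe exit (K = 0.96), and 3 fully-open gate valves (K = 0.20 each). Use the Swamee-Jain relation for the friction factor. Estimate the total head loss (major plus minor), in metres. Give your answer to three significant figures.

V = 4Q/(πD²) = 1.567 m/s; V²/2g = 0.1252 m
Re = 8.09×10^4, ε/D = 0.00702 → f = 0.03496 (Swamee-Jain)
Major: h_f = f(L/D)·V²/2g = 0.03496·9909·0.1252 = 43.38 m
Minor: ΣK = 2.06; h_m = ΣK·V²/2g = 0.2580 m
Total H_L = 43.38 + 0.2580 = 43.64 m

H_L ≈ 43.6 m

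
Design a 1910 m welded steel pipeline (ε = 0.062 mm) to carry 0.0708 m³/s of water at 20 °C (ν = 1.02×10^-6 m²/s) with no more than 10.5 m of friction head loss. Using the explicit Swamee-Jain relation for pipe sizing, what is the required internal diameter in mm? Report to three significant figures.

Swamee-Jain (Type III): D = 0.66·[ε^1.25·(LQ²/(gh_f))^4.75 + ν·Q^9.4·(L/(gh_f))^5.2]^0.04
LQ²/(gh_f) = 0.09295; L/(gh_f) = 18.54
Term 1 = ε^1.25·(…)^4.75 = 6.91×10^-11; Term 2 = ν·Q^9.4·(…)^5.2 = 6.21×10^-11
D = 0.66·(6.91×10^-11 + 6.21×10^-11)^0.04 = 0.2656 m = 266 mm
Check: V = 1.28 m/s, Re = 3.33×10^5, f = 0.01640, h_f = 9.81 m ≈ 10.5 m ✓

D ≈ 266 mm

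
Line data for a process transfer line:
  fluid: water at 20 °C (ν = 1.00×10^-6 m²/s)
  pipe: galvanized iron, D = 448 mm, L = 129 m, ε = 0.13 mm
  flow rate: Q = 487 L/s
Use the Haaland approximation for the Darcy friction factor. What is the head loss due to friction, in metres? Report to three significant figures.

h_f ≈ 2.15 m

V = 4Q/(πD²) = 4·0.487/(π·0.448²) = 3.089 m/s
Re = VD/ν = 3.089·0.448/1.00×10^-6 = 1.38×10^6 → turbulent
ε/D = 0.13/448 = 2.90×10^-4
Haaland: f = 0.01534
h_f = f(L/D)V²/(2g) = 0.01534·(129/0.448)·3.089²/(2·9.81) = 2.149 m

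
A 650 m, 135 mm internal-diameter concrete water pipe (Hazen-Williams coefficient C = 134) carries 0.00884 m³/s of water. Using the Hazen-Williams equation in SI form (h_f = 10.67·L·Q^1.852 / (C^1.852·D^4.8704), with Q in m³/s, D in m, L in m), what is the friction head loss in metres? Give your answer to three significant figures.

h_f ≈ 2.16 m

h_f = 10.67·650·0.00884^1.852 / (134^1.852·0.135^4.8704) = 2.158 m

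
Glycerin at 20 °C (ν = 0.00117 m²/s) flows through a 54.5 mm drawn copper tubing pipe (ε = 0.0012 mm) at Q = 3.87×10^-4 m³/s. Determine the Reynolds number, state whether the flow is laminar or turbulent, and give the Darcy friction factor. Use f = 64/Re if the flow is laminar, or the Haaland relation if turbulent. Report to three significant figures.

Re ≈ 7.73; laminar; f = 64/Re ≈ 8.28

V = 4Q/(πD²) = 0.1659 m/s
Re = VD/ν = 0.1659·0.0545/0.00117 = 7.73
Re < 2300 → laminar → f = 64/Re = 8.282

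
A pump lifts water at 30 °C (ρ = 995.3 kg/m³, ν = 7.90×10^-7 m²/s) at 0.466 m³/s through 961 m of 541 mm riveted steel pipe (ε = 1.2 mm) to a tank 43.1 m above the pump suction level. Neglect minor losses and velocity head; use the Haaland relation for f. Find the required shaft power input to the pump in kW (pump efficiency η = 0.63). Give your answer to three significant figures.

V = 4Q/(πD²) = 2.027 m/s; Re = 1.39×10^6; ε/D = 0.00222; f = 0.02424
h_f = f(L/D)V²/2g = 9.018 m
Total head H = z + h_f = 43.1 + 9.018 = 52.12 m
P_hyd = ρgQH = 995.3·9.81·0.466·52.12 = 237.1 kW
P_shaft = P_hyd/η = 237.1/0.63 = 376.4 kW

P_shaft ≈ 376 kW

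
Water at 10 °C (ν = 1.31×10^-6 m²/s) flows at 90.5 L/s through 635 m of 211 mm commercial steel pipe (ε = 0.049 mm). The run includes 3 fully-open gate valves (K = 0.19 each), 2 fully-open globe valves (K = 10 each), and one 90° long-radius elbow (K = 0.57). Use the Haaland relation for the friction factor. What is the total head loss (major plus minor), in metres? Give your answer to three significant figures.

H_L ≈ 23.5 m

V = 4Q/(πD²) = 2.588 m/s; V²/2g = 0.3414 m
Re = 4.17×10^5, ε/D = 2.32×10^-4 → f = 0.01581 (Haaland)
Major: h_f = f(L/D)·V²/2g = 0.01581·3009·0.3414 = 16.25 m
Minor: ΣK = 21.1; h_m = ΣK·V²/2g = 7.218 m
Total H_L = 16.25 + 7.218 = 23.47 m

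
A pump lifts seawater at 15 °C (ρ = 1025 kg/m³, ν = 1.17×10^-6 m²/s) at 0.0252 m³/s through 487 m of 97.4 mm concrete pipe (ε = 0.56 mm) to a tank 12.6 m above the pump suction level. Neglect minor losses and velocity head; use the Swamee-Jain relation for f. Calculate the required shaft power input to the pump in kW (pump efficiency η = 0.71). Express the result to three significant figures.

V = 4Q/(πD²) = 3.382 m/s; Re = 2.82×10^5; ε/D = 0.00575; f = 0.03214
h_f = f(L/D)V²/2g = 93.69 m
Total head H = z + h_f = 12.6 + 93.69 = 106.3 m
P_hyd = ρgQH = 1025·9.81·0.0252·106.3 = 26.93 kW
P_shaft = P_hyd/η = 26.93/0.71 = 37.93 kW

P_shaft ≈ 37.9 kW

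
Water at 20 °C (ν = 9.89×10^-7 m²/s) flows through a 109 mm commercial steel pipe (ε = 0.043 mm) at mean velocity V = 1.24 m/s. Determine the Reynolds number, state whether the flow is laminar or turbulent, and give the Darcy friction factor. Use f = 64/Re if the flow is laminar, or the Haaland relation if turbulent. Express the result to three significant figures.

Re = VD/ν = 1.240·0.109/9.89×10^-7 = 1.37×10^5
Re > 4000 → turbulent; ε/D = 3.94×10^-4
Haaland: f = 0.01883

Re ≈ 1.37×10^5; turbulent; f ≈ 0.0188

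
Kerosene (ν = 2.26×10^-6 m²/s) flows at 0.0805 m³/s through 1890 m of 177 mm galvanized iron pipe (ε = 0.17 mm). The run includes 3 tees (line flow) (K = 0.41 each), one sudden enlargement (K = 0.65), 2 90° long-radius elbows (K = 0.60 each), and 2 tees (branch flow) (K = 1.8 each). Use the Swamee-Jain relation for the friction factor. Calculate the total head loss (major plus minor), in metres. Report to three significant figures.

V = 4Q/(πD²) = 3.272 m/s; V²/2g = 0.5455 m
Re = 2.56×10^5, ε/D = 9.60×10^-4 → f = 0.02074 (Swamee-Jain)
Major: h_f = f(L/D)·V²/2g = 0.02074·10678·0.5455 = 120.8 m
Minor: ΣK = 6.68; h_m = ΣK·V²/2g = 3.644 m
Total H_L = 120.8 + 3.644 = 124.5 m

H_L ≈ 124 m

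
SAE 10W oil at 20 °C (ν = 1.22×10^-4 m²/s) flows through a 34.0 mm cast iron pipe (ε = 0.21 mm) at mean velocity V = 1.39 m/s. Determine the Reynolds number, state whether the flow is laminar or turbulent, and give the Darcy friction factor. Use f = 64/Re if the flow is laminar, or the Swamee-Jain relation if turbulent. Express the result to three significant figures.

Re = VD/ν = 1.390·0.0340/1.22×10^-4 = 387
Re < 2300 → laminar → f = 64/Re = 0.1652

Re ≈ 387; laminar; f = 64/Re ≈ 0.165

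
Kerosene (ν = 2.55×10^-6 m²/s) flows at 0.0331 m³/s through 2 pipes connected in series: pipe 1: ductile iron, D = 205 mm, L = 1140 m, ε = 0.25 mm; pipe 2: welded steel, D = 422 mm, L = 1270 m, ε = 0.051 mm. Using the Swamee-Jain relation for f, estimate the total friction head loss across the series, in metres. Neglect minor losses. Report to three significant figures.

H ≈ 6.90 m

Pipe 1: V = 1.003 m/s, Re = 8.06×10^4, ε/D = 0.00122, f = 0.02353, h_1 = f(L/D)V²/2g = 6.707 m
Pipe 2: V = 0.2367 m/s, Re = 3.92×10^4, ε/D = 1.21×10^-4, f = 0.02238, h_2 = f(L/D)V²/2g = 0.1922 m
Series → Q common, losses add: H = Σh = 6.899 m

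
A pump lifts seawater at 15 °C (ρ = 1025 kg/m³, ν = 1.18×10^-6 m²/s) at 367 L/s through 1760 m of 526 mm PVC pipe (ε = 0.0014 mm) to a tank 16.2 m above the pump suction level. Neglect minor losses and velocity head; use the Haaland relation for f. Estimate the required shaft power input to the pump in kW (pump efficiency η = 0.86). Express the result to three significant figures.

P_shaft ≈ 95.0 kW

V = 4Q/(πD²) = 1.689 m/s; Re = 7.53×10^5; ε/D = 2.66×10^-6; f = 0.01220
h_f = f(L/D)V²/2g = 5.932 m
Total head H = z + h_f = 16.2 + 5.932 = 22.13 m
P_hyd = ρgQH = 1025·9.81·0.367·22.13 = 81.67 kW
P_shaft = P_hyd/η = 81.67/0.86 = 94.97 kW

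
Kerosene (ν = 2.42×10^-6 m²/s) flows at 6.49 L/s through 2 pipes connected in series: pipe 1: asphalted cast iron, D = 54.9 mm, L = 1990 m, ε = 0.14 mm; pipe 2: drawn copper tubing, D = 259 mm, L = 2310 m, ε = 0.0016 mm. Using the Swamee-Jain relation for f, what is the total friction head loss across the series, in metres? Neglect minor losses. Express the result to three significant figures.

Pipe 1: V = 2.742 m/s, Re = 6.22×10^4, ε/D = 0.00255, f = 0.02751, h_1 = f(L/D)V²/2g = 382.1 m
Pipe 2: V = 0.1232 m/s, Re = 1.32×10^4, ε/D = 6.18×10^-6, f = 0.02876, h_2 = f(L/D)V²/2g = 0.1984 m
Series → Q common, losses add: H = Σh = 382.3 m

H ≈ 382 m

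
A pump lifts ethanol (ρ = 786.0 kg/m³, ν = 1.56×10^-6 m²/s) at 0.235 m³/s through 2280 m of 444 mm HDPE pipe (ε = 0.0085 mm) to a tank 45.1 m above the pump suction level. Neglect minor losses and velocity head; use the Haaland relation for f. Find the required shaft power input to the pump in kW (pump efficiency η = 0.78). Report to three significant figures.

V = 4Q/(πD²) = 1.518 m/s; Re = 4.32×10^5; ε/D = 1.91×10^-5; f = 0.01361
h_f = f(L/D)V²/2g = 8.209 m
Total head H = z + h_f = 45.1 + 8.209 = 53.31 m
P_hyd = ρgQH = 786.0·9.81·0.235·53.31 = 96.60 kW
P_shaft = P_hyd/η = 96.60/0.78 = 123.8 kW

P_shaft ≈ 124 kW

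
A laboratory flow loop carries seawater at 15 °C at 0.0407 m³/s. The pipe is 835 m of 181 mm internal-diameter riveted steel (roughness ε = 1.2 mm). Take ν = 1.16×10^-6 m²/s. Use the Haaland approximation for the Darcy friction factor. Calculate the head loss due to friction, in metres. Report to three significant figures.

h_f ≈ 19.7 m

V = 4Q/(πD²) = 4·0.0407/(π·0.181²) = 1.582 m/s
Re = VD/ν = 1.582·0.181/1.16×10^-6 = 2.47×10^5 → turbulent
ε/D = 1.2/181 = 0.00663
Haaland: f = 0.03350
h_f = f(L/D)V²/(2g) = 0.03350·(835/0.181)·1.582²/(2·9.81) = 19.71 m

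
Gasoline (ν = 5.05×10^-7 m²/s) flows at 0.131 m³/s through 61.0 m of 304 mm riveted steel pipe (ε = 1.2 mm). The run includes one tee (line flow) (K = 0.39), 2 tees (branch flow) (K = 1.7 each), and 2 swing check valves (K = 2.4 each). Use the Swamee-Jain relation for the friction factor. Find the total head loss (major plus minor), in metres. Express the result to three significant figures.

V = 4Q/(πD²) = 1.805 m/s; V²/2g = 0.1660 m
Re = 1.09×10^6, ε/D = 0.00395 → f = 0.02847 (Swamee-Jain)
Major: h_f = f(L/D)·V²/2g = 0.02847·200.7·0.1660 = 0.9484 m
Minor: ΣK = 8.59; h_m = ΣK·V²/2g = 1.426 m
Total H_L = 0.9484 + 1.426 = 2.375 m

H_L ≈ 2.37 m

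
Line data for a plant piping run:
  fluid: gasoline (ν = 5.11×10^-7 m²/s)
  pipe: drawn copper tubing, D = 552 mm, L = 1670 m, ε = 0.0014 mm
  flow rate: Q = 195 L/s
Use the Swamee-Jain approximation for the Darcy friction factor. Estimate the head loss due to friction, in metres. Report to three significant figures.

h_f ≈ 1.22 m

V = 4Q/(πD²) = 4·0.195/(π·0.552²) = 0.8148 m/s
Re = VD/ν = 0.8148·0.552/5.11×10^-7 = 8.80×10^5 → turbulent
ε/D = 0.0014/552 = 2.54×10^-6
Swamee-Jain: f = 0.01192
h_f = f(L/D)V²/(2g) = 0.01192·(1670/0.552)·0.8148²/(2·9.81) = 1.220 m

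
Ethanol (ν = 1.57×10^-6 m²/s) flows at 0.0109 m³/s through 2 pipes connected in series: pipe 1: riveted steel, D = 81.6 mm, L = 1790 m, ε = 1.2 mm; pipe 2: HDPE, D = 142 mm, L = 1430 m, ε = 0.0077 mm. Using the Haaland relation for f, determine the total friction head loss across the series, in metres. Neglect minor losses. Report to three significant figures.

H ≈ 218 m

Pipe 1: V = 2.084 m/s, Re = 1.08×10^5, ε/D = 0.0147, f = 0.04388, h_1 = f(L/D)V²/2g = 213.1 m
Pipe 2: V = 0.6883 m/s, Re = 6.23×10^4, ε/D = 5.42×10^-5, f = 0.01989, h_2 = f(L/D)V²/2g = 4.837 m
Series → Q common, losses add: H = Σh = 218.0 m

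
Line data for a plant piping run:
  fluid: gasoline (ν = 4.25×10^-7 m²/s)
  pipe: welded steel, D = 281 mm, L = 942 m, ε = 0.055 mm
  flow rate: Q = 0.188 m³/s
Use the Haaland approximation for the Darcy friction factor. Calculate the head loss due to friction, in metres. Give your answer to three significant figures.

V = 4Q/(πD²) = 4·0.188/(π·0.281²) = 3.031 m/s
Re = VD/ν = 3.031·0.281/4.25×10^-7 = 2.00×10^6 → turbulent
ε/D = 0.055/281 = 1.96×10^-4
Haaland: f = 0.01415
h_f = f(L/D)V²/(2g) = 0.01415·(942/0.281)·3.031²/(2·9.81) = 22.22 m

h_f ≈ 22.2 m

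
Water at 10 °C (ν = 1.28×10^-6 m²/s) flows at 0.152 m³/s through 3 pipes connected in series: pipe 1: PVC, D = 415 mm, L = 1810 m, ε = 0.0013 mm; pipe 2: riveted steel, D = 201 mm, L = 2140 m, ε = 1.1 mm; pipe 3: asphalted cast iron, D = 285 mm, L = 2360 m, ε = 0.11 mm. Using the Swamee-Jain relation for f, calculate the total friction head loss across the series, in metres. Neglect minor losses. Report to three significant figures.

Pipe 1: V = 1.124 m/s, Re = 3.64×10^5, ε/D = 3.13×10^-6, f = 0.01391, h_1 = f(L/D)V²/2g = 3.904 m
Pipe 2: V = 4.790 m/s, Re = 7.52×10^5, ε/D = 0.00547, f = 0.03141, h_2 = f(L/D)V²/2g = 391.1 m
Pipe 3: V = 2.383 m/s, Re = 5.31×10^5, ε/D = 3.86×10^-4, f = 0.01696, h_3 = f(L/D)V²/2g = 40.64 m
Series → Q common, losses add: H = Σh = 435.6 m

H ≈ 436 m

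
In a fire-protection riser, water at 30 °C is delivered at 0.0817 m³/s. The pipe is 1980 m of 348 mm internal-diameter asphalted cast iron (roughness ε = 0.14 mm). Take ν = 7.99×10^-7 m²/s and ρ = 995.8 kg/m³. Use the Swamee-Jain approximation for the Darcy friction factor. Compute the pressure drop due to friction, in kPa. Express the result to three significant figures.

Δp ≈ 36.5 kPa

V = 4Q/(πD²) = 4·0.0817/(π·0.348²) = 0.8590 m/s
Re = VD/ν = 0.8590·0.348/7.99×10^-7 = 3.74×10^5 → turbulent
ε/D = 0.14/348 = 4.02×10^-4
Swamee-Jain: f = 0.01745
h_f = f(L/D)V²/(2g) = 0.01745·(1980/0.348)·0.8590²/(2·9.81) = 3.734 m
Δp = ρg·h_f = 995.8·9.81·3.734 = 36.48 kPa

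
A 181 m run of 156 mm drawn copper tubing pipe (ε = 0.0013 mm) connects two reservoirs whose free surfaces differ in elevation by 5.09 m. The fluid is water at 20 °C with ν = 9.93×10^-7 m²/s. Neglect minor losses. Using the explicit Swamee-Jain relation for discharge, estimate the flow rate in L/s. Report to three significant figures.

Swamee-Jain (Type II): Q = -0.965·√(gD⁵h_f/L)·ln[ε/(3.7D) + √(3.17ν²L/(gD³h_f))]
√(gD⁵h_f/L) = √(9.81·0.156⁵·5.09/181) = 0.005049
ε/(3.7D) = 2.25×10^-6; √(3.17ν²L/(gD³h_f)) = 5.46×10^-5
Q = -0.965·0.005049·ln(5.688×10^-5) = 0.04762 m³/s
Check: V = 2.49 m/s, Re = 3.91×10^5, f = 0.01380, h_f = 5.07 m ≈ 5.09 m ✓

Q ≈ 47.6 L/s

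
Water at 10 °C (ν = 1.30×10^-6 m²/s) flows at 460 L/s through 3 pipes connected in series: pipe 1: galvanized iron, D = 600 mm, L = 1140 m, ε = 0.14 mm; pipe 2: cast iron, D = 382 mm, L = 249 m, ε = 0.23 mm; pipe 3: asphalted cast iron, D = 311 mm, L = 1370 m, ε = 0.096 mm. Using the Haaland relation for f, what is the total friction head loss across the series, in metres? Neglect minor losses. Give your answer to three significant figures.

H ≈ 141 m

Pipe 1: V = 1.627 m/s, Re = 7.51×10^5, ε/D = 2.33×10^-4, f = 0.01518, h_1 = f(L/D)V²/2g = 3.891 m
Pipe 2: V = 4.014 m/s, Re = 1.18×10^6, ε/D = 6.02×10^-4, f = 0.01778, h_2 = f(L/D)V²/2g = 9.516 m
Pipe 3: V = 6.055 m/s, Re = 1.45×10^6, ε/D = 3.09×10^-4, f = 0.01550, h_3 = f(L/D)V²/2g = 127.6 m
Series → Q common, losses add: H = Σh = 141.0 m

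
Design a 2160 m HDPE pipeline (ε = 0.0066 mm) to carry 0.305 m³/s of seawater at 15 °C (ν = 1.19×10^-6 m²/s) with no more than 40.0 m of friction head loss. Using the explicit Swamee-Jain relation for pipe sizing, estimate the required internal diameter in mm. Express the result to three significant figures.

Swamee-Jain (Type III): D = 0.66·[ε^1.25·(LQ²/(gh_f))^4.75 + ν·Q^9.4·(L/(gh_f))^5.2]^0.04
LQ²/(gh_f) = 0.5121; L/(gh_f) = 5.505
Term 1 = ε^1.25·(…)^4.75 = 1.39×10^-8; Term 2 = ν·Q^9.4·(…)^5.2 = 1.20×10^-7
D = 0.66·(1.39×10^-8 + 1.20×10^-7)^0.04 = 0.3505 m = 350 mm
Check: V = 3.16 m/s, Re = 9.31×10^5, f = 0.01218, h_f = 38.2 m ≈ 40.0 m ✓

D ≈ 350 mm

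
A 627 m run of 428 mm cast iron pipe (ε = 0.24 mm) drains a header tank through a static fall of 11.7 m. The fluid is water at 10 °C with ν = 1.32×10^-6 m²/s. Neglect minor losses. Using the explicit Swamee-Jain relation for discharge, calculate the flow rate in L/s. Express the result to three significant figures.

Swamee-Jain (Type II): Q = -0.965·√(gD⁵h_f/L)·ln[ε/(3.7D) + √(3.17ν²L/(gD³h_f))]
√(gD⁵h_f/L) = √(9.81·0.428⁵·11.7/627) = 0.05127
ε/(3.7D) = 1.52×10^-4; √(3.17ν²L/(gD³h_f)) = 1.96×10^-5
Q = -0.965·0.05127·ln(1.712×10^-4) = 0.4291 m³/s
Check: V = 2.98 m/s, Re = 9.67×10^5, f = 0.01771, h_f = 11.8 m ≈ 11.7 m ✓

Q ≈ 429 L/s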